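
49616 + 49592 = 99208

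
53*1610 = 85330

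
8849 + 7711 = 16560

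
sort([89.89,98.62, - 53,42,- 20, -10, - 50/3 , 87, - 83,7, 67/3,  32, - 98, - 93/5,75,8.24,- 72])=[ - 98 , - 83, - 72, - 53, - 20,-93/5,-50/3, - 10, 7 , 8.24,67/3,32, 42, 75, 87, 89.89,  98.62]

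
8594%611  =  40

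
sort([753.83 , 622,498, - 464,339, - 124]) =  [ - 464, - 124, 339,498,622,753.83]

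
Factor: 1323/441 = 3^1 = 3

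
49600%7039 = 327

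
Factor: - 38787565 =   -  5^1*7757513^1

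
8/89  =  8/89= 0.09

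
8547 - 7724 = 823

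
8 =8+0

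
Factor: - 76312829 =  - 76312829^1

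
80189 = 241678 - 161489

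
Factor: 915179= 317^1*2887^1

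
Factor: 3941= 7^1*563^1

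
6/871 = 6/871 = 0.01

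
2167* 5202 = 11272734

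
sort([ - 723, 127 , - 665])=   [ - 723, - 665, 127 ]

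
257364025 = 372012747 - 114648722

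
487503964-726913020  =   - 239409056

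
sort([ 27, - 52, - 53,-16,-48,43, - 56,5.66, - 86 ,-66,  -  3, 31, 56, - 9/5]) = [-86,-66, - 56, - 53,  -  52, - 48,-16 ,  -  3,-9/5,5.66,27,31,  43,56]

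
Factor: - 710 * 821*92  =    -  53627720 = -2^3*5^1*23^1 * 71^1*821^1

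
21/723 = 7/241=0.03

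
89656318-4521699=85134619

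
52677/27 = 1951  =  1951.00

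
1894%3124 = 1894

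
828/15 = 276/5 = 55.20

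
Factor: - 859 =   -  859^1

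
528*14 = 7392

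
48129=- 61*(-789) 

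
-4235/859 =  -5 + 60/859 = -4.93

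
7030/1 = 7030 = 7030.00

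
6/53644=3/26822= 0.00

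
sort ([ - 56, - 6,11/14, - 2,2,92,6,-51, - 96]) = [ - 96, -56, - 51, - 6,-2, 11/14,2,6, 92]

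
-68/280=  - 17/70= - 0.24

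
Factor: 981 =3^2 * 109^1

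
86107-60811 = 25296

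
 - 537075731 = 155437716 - 692513447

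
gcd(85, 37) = 1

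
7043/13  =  541 + 10/13 = 541.77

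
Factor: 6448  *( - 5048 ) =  - 2^7*13^1*31^1 * 631^1 = - 32549504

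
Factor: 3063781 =7^1*439^1*997^1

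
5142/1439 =5142/1439 =3.57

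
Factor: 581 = 7^1*83^1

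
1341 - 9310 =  - 7969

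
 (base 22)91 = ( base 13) 124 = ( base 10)199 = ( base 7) 403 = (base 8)307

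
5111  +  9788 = 14899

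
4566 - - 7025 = 11591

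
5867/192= 30+107/192 = 30.56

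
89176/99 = 900 + 76/99 = 900.77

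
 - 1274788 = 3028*( - 421) 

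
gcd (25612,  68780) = 76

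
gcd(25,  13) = 1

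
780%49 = 45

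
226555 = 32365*7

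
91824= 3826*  24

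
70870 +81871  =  152741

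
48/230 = 24/115 = 0.21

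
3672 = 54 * 68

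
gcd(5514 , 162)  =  6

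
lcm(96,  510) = 8160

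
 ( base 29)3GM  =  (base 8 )5701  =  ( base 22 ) 64H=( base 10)3009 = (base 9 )4113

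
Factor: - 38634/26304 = -47/32 = -2^(  -  5)*47^1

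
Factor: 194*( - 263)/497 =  - 2^1*7^( - 1 )*71^( - 1)*97^1*263^1 = - 51022/497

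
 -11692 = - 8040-3652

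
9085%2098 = 693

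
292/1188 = 73/297=0.25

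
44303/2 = 44303/2 = 22151.50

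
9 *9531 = 85779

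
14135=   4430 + 9705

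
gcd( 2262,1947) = 3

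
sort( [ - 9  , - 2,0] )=[ - 9, - 2,0 ] 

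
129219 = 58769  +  70450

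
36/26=18/13 = 1.38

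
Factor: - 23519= - 29^1*811^1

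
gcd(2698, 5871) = 19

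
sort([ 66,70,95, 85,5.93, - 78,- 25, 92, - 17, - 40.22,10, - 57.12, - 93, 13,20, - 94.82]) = [-94.82, - 93, - 78, - 57.12, - 40.22,  -  25, - 17, 5.93,10,  13,20,66,70,85, 92,95]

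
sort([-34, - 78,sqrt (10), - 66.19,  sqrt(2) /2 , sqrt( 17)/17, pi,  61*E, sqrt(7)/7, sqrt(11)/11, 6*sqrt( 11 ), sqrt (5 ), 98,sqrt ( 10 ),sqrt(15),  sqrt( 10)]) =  [ - 78, - 66.19,-34, sqrt(17) /17, sqrt( 11) /11,sqrt(7)/7,sqrt(2) /2,sqrt(5), pi, sqrt (10), sqrt( 10),sqrt( 10), sqrt(15 ), 6*sqrt( 11),  98, 61 * E]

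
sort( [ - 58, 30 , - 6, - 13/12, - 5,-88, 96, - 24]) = [-88, - 58, - 24, - 6,  -  5, - 13/12 , 30, 96 ]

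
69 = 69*1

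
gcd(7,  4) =1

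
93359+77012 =170371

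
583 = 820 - 237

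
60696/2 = 30348  =  30348.00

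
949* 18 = 17082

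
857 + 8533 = 9390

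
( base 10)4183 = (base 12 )2507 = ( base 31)4AT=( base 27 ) 5JP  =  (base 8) 10127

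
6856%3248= 360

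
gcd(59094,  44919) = 63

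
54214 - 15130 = 39084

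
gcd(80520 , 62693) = 1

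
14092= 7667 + 6425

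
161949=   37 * 4377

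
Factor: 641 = 641^1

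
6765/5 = 1353=   1353.00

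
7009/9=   778 + 7/9 = 778.78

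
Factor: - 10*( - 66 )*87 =2^2*3^2*5^1*11^1*29^1=57420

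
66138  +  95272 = 161410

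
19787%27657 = 19787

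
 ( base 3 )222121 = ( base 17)284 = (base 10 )718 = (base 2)1011001110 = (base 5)10333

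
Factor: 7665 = 3^1*5^1 *7^1 * 73^1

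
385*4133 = 1591205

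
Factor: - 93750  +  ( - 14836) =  -2^1* 54293^1=- 108586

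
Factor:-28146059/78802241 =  - 7^(-2)*563^1 * 49993^1*1608209^(-1) 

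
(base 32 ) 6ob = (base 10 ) 6923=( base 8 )15413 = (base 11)5224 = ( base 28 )8n7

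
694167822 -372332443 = 321835379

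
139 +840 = 979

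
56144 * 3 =168432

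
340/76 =85/19=4.47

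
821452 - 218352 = 603100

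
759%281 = 197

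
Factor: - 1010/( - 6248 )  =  2^(  -  2) * 5^1*11^( - 1 )*71^( - 1)*101^1  =  505/3124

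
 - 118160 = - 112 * 1055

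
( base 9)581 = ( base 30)fs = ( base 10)478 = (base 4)13132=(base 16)1DE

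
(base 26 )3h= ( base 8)137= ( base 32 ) 2V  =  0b1011111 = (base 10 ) 95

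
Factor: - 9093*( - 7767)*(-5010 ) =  - 2^1*3^4*5^1*7^1*167^1*433^1*863^1 = - 353832908310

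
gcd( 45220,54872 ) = 76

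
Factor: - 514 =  - 2^1*257^1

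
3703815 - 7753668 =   -  4049853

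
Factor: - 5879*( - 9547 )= 5879^1*9547^1 = 56126813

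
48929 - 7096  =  41833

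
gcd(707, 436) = 1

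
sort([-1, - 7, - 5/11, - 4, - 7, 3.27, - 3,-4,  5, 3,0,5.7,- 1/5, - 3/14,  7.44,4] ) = [ - 7, - 7,-4, - 4, - 3, - 1, - 5/11, - 3/14, - 1/5,0,3,3.27, 4 , 5,5.7,7.44]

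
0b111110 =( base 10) 62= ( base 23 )2g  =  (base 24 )2E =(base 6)142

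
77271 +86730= 164001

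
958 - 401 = 557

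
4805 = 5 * 961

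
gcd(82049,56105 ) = 1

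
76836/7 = 76836/7 = 10976.57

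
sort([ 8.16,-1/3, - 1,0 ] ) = [- 1, - 1/3,0,8.16]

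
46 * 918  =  42228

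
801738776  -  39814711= 761924065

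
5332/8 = 666 + 1/2 = 666.50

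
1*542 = 542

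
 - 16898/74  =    -  8449/37  =  - 228.35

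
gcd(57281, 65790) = 1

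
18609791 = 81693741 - 63083950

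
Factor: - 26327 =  - 7^1*  3761^1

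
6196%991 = 250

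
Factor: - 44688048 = -2^4*3^1*347^1*2683^1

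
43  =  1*43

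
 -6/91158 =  - 1 + 15192/15193 = - 0.00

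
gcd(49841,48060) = 1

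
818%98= 34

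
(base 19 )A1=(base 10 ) 191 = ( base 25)7g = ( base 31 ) 65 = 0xbf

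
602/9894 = 301/4947  =  0.06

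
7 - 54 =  - 47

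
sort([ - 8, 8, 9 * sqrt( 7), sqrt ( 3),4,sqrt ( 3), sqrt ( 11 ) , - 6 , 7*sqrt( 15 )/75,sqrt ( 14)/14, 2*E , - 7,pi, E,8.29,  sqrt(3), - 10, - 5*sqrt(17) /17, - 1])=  [-10, - 8,-7,-6,- 5*sqrt( 17)/17,-1, sqrt( 14)/14, 7 * sqrt( 15)/75 , sqrt(3), sqrt( 3 ), sqrt( 3) , E, pi, sqrt( 11), 4, 2*E, 8, 8.29,9*sqrt(7)]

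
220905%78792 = 63321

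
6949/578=6949/578 = 12.02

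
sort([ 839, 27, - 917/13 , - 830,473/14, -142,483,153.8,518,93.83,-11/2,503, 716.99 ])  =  [ - 830,-142, - 917/13, - 11/2,27, 473/14,93.83, 153.8,483,  503, 518, 716.99,839 ]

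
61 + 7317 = 7378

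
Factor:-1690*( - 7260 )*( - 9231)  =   - 2^3*3^2*5^2*11^2  *  13^2 * 17^1*181^1 = - 113258831400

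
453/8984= 453/8984 = 0.05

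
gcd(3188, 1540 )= 4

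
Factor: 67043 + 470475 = 2^1 * 268759^1 = 537518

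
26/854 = 13/427 = 0.03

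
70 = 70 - 0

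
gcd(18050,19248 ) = 2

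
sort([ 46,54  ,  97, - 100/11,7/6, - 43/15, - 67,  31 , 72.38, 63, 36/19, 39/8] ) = [-67,-100/11, -43/15, 7/6, 36/19,39/8, 31, 46, 54, 63, 72.38,  97]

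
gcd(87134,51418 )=2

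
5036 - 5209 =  - 173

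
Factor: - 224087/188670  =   - 677/570  =  - 2^( - 1 ) * 3^(-1)*5^(-1)*19^(-1)*677^1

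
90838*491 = 44601458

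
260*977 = 254020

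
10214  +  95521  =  105735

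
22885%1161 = 826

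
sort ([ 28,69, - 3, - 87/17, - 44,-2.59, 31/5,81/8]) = [ - 44,-87/17,-3,-2.59,31/5, 81/8, 28, 69]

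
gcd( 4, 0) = 4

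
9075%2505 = 1560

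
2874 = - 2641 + 5515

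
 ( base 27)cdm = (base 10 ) 9121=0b10001110100001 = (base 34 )7U9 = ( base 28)BHL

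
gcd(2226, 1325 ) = 53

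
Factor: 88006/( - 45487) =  - 2^1*13^( - 1)*79^1*557^1*3499^( - 1)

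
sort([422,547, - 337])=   [ - 337,  422,547] 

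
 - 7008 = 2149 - 9157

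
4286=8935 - 4649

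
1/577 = 1/577 =0.00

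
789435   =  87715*9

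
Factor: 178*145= 2^1*5^1*29^1*89^1=   25810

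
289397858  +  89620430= 379018288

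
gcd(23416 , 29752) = 8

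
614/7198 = 307/3599  =  0.09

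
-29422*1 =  - 29422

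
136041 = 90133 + 45908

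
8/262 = 4/131 = 0.03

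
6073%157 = 107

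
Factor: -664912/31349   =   - 22928/1081= -  2^4*23^( - 1)*47^ (  -  1)*1433^1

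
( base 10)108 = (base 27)40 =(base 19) 5d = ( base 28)3o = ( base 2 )1101100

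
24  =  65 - 41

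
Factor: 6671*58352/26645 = 389266192/26645 =2^4*5^(  -  1)*7^2*73^( - 2 )*521^1* 953^1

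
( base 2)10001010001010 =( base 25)e3h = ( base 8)21212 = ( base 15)2947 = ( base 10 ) 8842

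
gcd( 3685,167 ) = 1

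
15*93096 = 1396440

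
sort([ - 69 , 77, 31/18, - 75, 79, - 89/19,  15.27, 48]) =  [-75 , - 69, - 89/19 , 31/18 , 15.27,48,77, 79 ]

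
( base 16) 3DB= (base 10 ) 987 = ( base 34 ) t1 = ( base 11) 818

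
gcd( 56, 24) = 8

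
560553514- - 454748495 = 1015302009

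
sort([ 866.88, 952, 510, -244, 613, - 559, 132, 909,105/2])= [ - 559, - 244,  105/2, 132,510, 613 , 866.88,909, 952]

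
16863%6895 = 3073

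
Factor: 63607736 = 2^3 * 37^1*214891^1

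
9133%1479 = 259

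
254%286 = 254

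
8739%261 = 126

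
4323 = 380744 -376421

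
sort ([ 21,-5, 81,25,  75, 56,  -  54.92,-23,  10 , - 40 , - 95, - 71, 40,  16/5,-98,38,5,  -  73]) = [-98,  -  95, - 73, - 71, -54.92, - 40, - 23, - 5,16/5,5, 10, 21, 25,38,40,56, 75,  81]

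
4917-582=4335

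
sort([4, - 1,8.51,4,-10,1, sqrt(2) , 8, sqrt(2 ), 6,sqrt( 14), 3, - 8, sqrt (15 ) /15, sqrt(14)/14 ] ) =[-10, -8, -1, sqrt(  15)/15, sqrt( 14 ) /14,1,sqrt(2), sqrt( 2 ),3,sqrt(14), 4, 4,6, 8, 8.51] 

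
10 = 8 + 2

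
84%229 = 84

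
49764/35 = 1421 + 29/35 = 1421.83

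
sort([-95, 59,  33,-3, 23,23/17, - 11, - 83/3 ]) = [ - 95, - 83/3, - 11, - 3, 23/17, 23, 33,59] 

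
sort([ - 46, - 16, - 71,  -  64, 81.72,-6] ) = [ - 71, - 64,- 46,  -  16, - 6, 81.72 ]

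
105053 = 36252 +68801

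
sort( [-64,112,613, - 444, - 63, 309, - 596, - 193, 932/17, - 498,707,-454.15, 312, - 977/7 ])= [-596, -498, - 454.15, -444, - 193,-977/7, - 64, - 63, 932/17, 112, 309, 312, 613, 707 ] 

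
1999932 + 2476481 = 4476413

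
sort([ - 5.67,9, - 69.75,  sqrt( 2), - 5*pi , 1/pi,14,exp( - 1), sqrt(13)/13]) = [ - 69.75, - 5*pi, - 5.67,sqrt( 13)/13,1/pi , exp(-1),sqrt( 2), 9, 14 ]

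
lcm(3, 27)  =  27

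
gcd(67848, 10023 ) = 771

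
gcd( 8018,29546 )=2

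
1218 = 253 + 965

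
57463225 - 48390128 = 9073097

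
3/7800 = 1/2600 = 0.00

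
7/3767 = 7/3767 = 0.00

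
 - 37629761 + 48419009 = 10789248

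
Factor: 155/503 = 5^1*31^1*503^( - 1 ) 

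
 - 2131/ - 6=355 + 1/6  =  355.17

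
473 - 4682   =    -  4209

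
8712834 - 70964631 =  - 62251797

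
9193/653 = 9193/653 = 14.08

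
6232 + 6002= 12234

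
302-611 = -309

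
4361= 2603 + 1758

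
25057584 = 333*75248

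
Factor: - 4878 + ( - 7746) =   -  12624 = - 2^4 * 3^1*263^1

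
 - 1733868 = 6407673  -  8141541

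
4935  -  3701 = 1234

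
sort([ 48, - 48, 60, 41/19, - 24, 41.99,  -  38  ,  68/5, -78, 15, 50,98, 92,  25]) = [ - 78, - 48, - 38, - 24, 41/19, 68/5, 15,25,  41.99,48,50, 60,92,98]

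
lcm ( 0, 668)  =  0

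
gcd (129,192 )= 3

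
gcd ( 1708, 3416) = 1708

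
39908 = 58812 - 18904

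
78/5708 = 39/2854 = 0.01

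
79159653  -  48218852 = 30940801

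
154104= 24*6421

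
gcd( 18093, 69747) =3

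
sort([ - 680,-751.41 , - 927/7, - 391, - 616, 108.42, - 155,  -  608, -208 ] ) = [ - 751.41, - 680, - 616, - 608,  -  391, - 208, - 155, - 927/7 , 108.42] 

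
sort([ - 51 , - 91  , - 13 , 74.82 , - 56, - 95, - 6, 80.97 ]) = [ - 95 , - 91,- 56, - 51,-13, - 6,74.82,80.97 ]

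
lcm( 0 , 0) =0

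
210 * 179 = 37590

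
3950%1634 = 682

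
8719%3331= 2057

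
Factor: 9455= 5^1*31^1*61^1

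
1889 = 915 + 974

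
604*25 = 15100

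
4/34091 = 4/34091 = 0.00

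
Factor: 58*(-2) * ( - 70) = 8120 = 2^3*5^1*7^1*29^1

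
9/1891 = 9/1891 =0.00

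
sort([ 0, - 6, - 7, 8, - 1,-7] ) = [ - 7,-7, - 6, - 1, 0, 8]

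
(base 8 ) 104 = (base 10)68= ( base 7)125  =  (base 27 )2E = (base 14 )4c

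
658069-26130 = 631939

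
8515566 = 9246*921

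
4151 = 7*593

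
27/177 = 9/59 = 0.15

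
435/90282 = 145/30094 = 0.00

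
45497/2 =45497/2 = 22748.50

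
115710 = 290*399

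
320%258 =62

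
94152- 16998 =77154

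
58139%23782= 10575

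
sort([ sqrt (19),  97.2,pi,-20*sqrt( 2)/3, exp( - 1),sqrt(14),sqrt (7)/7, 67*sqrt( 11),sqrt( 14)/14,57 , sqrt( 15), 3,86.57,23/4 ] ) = [ -20  *  sqrt(2)/3, sqrt( 14)/14, exp( - 1 ),sqrt( 7)/7,3,pi, sqrt ( 14),sqrt ( 15 ),sqrt(19 ),23/4,57 , 86.57 , 97.2,67 * sqrt(11)]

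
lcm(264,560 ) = 18480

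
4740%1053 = 528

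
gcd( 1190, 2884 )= 14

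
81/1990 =81/1990 = 0.04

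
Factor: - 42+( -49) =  - 91 = - 7^1 * 13^1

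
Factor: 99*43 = 3^2*11^1*43^1= 4257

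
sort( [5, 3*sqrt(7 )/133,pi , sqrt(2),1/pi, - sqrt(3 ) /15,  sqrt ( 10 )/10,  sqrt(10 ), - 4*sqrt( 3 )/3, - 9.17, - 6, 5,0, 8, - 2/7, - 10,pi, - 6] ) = [-10,-9.17,-6, - 6 , - 4  *  sqrt( 3) /3, - 2/7,  -  sqrt (3 ) /15,0,  3*sqrt(7) /133,sqrt( 10 )/10,1/pi, sqrt( 2 ),  pi, pi , sqrt( 10), 5, 5,8 ] 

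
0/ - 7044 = 0/1 = - 0.00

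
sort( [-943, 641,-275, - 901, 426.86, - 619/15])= [-943,-901, - 275 , - 619/15,426.86, 641] 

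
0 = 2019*0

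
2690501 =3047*883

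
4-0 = 4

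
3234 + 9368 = 12602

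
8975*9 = 80775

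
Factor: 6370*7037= 2^1*5^1 * 7^2*13^1*31^1*227^1 = 44825690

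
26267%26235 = 32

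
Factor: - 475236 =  - 2^2*3^2*43^1 * 307^1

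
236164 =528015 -291851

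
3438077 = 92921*37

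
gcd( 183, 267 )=3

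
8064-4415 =3649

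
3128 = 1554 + 1574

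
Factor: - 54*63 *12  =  - 40824  =  -2^3*3^6*7^1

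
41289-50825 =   -  9536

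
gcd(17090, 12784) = 2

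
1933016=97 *19928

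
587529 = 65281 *9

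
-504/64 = -8 + 1/8 = - 7.88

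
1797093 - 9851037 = -8053944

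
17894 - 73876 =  - 55982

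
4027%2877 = 1150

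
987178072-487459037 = 499719035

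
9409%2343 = 37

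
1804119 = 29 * 62211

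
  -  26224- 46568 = -72792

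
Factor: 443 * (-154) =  - 68222 = - 2^1*7^1*11^1 * 443^1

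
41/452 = 41/452 = 0.09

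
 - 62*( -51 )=3162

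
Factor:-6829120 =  - 2^6*5^1*21341^1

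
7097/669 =10 + 407/669 = 10.61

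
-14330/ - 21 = 14330/21 = 682.38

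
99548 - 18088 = 81460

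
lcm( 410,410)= 410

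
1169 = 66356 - 65187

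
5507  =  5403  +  104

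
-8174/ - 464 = 17 + 143/232 =17.62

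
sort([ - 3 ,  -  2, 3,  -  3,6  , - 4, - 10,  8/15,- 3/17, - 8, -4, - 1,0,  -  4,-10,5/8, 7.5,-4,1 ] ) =[-10, - 10, - 8, - 4, - 4, - 4,-4,-3,  -  3, -2, - 1,-3/17 , 0,8/15, 5/8, 1, 3,6,  7.5]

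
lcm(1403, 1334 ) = 81374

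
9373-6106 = 3267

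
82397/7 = 11771 = 11771.00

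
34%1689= 34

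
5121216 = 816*6276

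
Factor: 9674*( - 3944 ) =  - 38154256 = - 2^4*7^1 * 17^1*29^1*691^1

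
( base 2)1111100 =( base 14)8c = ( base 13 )97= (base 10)124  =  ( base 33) 3P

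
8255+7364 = 15619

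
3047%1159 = 729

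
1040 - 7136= - 6096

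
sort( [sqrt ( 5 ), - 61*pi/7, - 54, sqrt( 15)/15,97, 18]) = [ - 54, - 61*pi/7, sqrt ( 15 )/15, sqrt(5), 18, 97] 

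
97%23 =5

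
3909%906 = 285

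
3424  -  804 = 2620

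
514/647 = 514/647  =  0.79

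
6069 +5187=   11256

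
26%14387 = 26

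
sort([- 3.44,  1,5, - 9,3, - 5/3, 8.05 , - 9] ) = [-9, - 9,-3.44,- 5/3, 1,3, 5, 8.05] 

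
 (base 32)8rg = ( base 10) 9072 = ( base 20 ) 12DC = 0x2370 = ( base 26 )DAO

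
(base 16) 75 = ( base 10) 117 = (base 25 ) 4H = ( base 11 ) a7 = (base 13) 90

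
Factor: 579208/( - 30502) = -2^2*7^1 * 101^(-1 )* 151^(  -  1 )*10343^1 = -289604/15251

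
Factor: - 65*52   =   - 3380= -2^2 * 5^1 * 13^2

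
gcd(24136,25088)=56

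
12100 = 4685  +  7415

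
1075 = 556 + 519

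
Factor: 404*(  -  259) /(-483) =14948/69 = 2^2*3^(-1 )*23^ (-1 )*37^1 *101^1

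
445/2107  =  445/2107  =  0.21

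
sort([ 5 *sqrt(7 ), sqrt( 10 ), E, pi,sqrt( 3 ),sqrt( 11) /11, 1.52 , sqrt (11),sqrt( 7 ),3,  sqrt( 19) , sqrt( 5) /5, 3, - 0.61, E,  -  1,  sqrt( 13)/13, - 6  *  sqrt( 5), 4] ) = [ - 6 * sqrt ( 5), - 1 , - 0.61,  sqrt( 13)/13, sqrt ( 11)/11,sqrt( 5 )/5,  1.52,sqrt( 3 ),sqrt( 7), E,E,  3, 3,pi,sqrt( 10 ),sqrt( 11 ) , 4,sqrt( 19),5*sqrt(7 )]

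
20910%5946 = 3072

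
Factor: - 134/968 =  - 2^( - 2)*11^(-2)*67^1 = - 67/484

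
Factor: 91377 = 3^2 * 11^1 *13^1*71^1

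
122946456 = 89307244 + 33639212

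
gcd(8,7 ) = 1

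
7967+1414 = 9381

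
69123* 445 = 30759735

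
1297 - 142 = 1155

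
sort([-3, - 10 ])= [ - 10, - 3 ] 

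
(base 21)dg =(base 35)89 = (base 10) 289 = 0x121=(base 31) 9a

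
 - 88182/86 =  - 1026 + 27/43=- 1025.37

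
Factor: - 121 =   -  11^2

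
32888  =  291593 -258705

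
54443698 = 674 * 80777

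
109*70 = 7630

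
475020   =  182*2610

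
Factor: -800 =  - 2^5 * 5^2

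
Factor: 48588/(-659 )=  - 2^2  *  3^1*659^ (  -  1) * 4049^1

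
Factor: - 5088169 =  - 5088169^1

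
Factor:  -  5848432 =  - 2^4*365527^1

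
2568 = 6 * 428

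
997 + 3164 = 4161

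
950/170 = 95/17 = 5.59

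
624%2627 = 624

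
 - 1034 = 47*( - 22)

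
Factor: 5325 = 3^1*5^2*71^1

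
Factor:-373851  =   - 3^2*41539^1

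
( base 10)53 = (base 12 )45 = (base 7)104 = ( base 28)1p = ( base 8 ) 65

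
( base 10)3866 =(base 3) 12022012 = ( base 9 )5265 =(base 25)64G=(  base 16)F1A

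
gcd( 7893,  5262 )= 2631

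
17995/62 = 17995/62 = 290.24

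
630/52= 12 + 3/26 = 12.12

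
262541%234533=28008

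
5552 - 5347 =205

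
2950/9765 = 590/1953 =0.30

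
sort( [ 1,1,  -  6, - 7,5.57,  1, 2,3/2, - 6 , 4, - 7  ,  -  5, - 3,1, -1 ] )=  [  -  7 ,-7, - 6,-6,  -  5 ,-3, - 1,1,1,  1, 1 , 3/2,2 , 4,5.57] 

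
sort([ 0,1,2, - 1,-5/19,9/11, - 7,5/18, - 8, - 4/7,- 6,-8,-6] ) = [ - 8,-8,  -  7, - 6, - 6, - 1, - 4/7, - 5/19,0, 5/18,9/11,1,2 ] 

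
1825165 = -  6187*( - 295)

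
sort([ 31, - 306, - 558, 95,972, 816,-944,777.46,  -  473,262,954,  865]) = [ - 944, - 558, - 473, - 306, 31,  95,262,777.46, 816, 865,954,972]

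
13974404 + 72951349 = 86925753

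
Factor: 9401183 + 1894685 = 2^2*131^1*21557^1=11295868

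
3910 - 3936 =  - 26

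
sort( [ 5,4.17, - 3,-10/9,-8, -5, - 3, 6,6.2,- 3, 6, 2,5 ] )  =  [-8,-5,-3, - 3,-3, - 10/9, 2,4.17, 5,5, 6 , 6, 6.2 ] 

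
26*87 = 2262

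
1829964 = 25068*73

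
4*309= 1236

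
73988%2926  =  838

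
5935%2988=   2947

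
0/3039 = 0 = 0.00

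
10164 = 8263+1901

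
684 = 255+429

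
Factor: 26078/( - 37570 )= -5^(-1)*17^( - 1) *59^1 = -  59/85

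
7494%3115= 1264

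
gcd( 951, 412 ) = 1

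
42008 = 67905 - 25897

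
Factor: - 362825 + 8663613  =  8300788 = 2^2*2075197^1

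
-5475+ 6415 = 940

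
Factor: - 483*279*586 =  -  78967602 = -2^1 * 3^3*7^1*23^1*31^1*293^1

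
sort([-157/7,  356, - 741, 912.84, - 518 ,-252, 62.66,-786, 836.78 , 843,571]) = [-786, - 741,-518 ,-252,-157/7, 62.66, 356,571 , 836.78, 843, 912.84 ] 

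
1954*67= 130918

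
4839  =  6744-1905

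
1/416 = 1/416 = 0.00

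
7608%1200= 408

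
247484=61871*4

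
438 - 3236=- 2798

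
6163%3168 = 2995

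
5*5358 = 26790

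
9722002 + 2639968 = 12361970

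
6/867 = 2/289 = 0.01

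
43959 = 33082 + 10877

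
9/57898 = 9/57898 = 0.00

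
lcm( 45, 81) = 405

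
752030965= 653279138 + 98751827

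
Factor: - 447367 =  - 37^1 *107^1*113^1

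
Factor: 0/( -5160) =0 =0^1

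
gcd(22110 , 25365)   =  15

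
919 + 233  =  1152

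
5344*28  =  149632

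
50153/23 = 50153/23 = 2180.57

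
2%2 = 0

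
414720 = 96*4320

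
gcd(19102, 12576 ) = 2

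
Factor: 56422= 2^1*28211^1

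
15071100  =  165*91340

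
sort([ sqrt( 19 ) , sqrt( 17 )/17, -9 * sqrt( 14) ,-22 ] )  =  [ - 9*sqrt ( 14 ), - 22, sqrt(17)/17, sqrt( 19) ] 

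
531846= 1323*402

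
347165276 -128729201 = 218436075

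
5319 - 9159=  - 3840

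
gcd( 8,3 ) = 1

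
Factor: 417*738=307746 =2^1*3^3* 41^1*139^1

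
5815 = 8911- 3096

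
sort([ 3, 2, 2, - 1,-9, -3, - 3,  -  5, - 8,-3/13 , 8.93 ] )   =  [ - 9,-8, - 5, - 3, - 3,  -  1, - 3/13, 2,2,  3, 8.93]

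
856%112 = 72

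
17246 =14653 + 2593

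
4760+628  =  5388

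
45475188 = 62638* 726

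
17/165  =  17/165  =  0.10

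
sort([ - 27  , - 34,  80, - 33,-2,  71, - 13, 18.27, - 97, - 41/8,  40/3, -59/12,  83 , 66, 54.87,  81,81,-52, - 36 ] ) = [ - 97, - 52, - 36,- 34, - 33,-27,-13, - 41/8, - 59/12, - 2,40/3,  18.27,54.87,66,71, 80, 81 , 81  ,  83]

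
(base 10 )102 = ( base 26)3O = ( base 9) 123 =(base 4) 1212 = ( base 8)146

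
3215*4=12860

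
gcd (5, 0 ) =5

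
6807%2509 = 1789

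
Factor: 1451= 1451^1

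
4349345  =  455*9559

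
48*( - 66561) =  - 3194928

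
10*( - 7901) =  - 79010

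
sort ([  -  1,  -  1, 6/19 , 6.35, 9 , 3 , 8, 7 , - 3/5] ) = [-1,  -  1,  -  3/5,6/19,3, 6.35 , 7 , 8,9]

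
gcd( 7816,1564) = 4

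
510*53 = 27030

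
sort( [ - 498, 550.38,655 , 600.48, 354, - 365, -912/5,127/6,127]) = [-498, - 365, - 912/5, 127/6, 127 , 354,  550.38 , 600.48, 655 ] 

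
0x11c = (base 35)84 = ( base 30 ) 9e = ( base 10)284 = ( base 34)8c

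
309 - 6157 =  - 5848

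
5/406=5/406 = 0.01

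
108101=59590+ 48511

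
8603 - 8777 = -174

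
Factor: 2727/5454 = 1/2  =  2^ ( - 1) 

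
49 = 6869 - 6820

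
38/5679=38/5679  =  0.01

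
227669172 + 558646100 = 786315272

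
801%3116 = 801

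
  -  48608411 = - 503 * 96637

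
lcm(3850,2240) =123200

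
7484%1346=754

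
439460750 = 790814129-351353379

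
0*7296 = 0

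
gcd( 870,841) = 29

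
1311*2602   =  3411222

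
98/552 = 49/276 =0.18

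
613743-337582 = 276161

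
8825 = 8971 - 146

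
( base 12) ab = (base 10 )131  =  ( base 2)10000011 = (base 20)6b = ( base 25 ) 56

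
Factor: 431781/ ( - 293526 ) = -203/138 = - 2^( - 1) *3^(  -  1)*7^1 * 23^( - 1)*29^1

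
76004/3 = 76004/3  =  25334.67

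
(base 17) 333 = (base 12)649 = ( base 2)1110011001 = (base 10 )921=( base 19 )2a9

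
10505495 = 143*73465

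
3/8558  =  3/8558=0.00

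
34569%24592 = 9977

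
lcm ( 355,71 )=355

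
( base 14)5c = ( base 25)37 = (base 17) 4E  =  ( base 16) 52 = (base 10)82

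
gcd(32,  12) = 4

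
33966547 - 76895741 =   -  42929194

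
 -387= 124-511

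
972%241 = 8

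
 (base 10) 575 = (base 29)jo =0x23f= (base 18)1dh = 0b1000111111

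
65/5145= 13/1029 = 0.01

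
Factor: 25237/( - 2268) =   -  2^(-2)*3^( - 4 )*7^( - 1 )*25237^1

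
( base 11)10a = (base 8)203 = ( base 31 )47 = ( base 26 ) 51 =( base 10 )131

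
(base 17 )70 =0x77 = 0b1110111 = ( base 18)6B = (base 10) 119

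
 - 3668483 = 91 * ( - 40313) 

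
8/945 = 8/945 = 0.01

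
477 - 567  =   - 90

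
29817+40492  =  70309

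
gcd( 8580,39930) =330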